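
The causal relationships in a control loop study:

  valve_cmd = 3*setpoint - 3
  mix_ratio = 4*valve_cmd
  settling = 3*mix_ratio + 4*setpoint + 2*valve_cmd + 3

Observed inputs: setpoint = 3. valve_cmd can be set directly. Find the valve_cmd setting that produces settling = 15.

Intervening on valve_cmd fixes its value directly, overriding its dependence on setpoint.
Substituting into the settling equation gives settling = 14*valve_cmd + 15.
Solve 14*valve_cmd + 15 = 15: valve_cmd = (15 - 15) / 14 = 0.

valve_cmd = 0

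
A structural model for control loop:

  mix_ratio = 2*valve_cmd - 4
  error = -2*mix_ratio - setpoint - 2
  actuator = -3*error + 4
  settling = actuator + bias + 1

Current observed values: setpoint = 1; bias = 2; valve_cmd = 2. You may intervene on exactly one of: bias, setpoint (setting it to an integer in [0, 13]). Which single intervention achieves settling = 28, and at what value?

set setpoint = 5

Intervening on bias: settling = bias + 14. Reaching 28 requires bias = 14, outside [0, 13].
Intervening on setpoint: with other inputs at their observed values, settling = 3*setpoint + 13. Solving for 28 gives setpoint = 5, within [0, 13].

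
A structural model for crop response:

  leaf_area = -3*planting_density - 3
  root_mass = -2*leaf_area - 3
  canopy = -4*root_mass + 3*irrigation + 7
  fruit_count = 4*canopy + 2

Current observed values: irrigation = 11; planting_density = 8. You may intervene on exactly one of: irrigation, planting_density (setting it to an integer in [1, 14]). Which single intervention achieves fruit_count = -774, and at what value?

set irrigation = 1

Intervening on irrigation: with other inputs at their observed values, fruit_count = 12*irrigation - 786. Solving for -774 gives irrigation = 1, within [1, 14].
Intervening on planting_density: fruit_count = -96*planting_density + 114. Reaching -774 requires planting_density = 37/4, not an integer.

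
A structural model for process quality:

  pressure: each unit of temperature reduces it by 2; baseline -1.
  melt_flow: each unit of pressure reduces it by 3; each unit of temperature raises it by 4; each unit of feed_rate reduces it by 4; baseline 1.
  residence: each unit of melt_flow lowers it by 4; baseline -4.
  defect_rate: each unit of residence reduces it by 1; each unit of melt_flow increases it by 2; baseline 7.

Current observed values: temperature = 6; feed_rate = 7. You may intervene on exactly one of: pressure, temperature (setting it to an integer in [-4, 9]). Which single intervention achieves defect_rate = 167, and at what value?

set temperature = 5

Intervening on pressure: defect_rate = -18*pressure - 7. Reaching 167 requires pressure = -29/3, not an integer.
Intervening on temperature: with other inputs at their observed values, defect_rate = 60*temperature - 133. Solving for 167 gives temperature = 5, within [-4, 9].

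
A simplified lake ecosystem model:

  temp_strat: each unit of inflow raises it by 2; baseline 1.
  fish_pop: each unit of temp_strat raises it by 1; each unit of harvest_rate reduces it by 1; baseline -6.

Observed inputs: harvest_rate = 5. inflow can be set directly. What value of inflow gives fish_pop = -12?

inflow = -1

Substituting into the fish_pop equation gives fish_pop = 2*inflow - 10.
Solve 2*inflow - 10 = -12: inflow = (-12 + 10) / 2 = -1.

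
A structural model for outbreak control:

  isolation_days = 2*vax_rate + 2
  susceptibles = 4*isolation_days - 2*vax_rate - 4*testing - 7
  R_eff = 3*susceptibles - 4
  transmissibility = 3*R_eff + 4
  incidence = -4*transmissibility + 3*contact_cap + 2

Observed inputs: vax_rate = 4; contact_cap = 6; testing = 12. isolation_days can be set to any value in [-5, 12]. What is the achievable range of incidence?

592 to 3040

Intervening on isolation_days fixes its value directly, overriding its dependence on vax_rate.
Substituting into the susceptibles equation gives susceptibles = 4*isolation_days - 63.
Substituting into the R_eff equation gives R_eff = 12*isolation_days - 193.
transmissibility becomes 36*isolation_days - 575.
Substituting into the incidence equation gives incidence = -144*isolation_days + 2320.
Linear in isolation_days, so extremes are at the endpoints: isolation_days = -5 gives incidence = 3040; isolation_days = 12 gives incidence = 592.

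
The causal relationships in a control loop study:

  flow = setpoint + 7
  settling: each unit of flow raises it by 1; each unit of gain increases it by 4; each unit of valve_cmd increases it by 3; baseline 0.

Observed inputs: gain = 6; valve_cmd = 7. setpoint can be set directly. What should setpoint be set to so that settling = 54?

Substituting into the settling equation gives settling = setpoint + 52.
Solve setpoint + 52 = 54: setpoint = (54 - 52) / 1 = 2.

setpoint = 2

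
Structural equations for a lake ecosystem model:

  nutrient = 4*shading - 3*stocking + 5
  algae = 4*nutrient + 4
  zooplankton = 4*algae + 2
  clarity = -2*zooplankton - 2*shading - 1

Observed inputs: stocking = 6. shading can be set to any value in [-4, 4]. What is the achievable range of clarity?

-141 to 899

Substituting into the nutrient equation gives nutrient = 4*shading - 13.
So algae = 16*shading - 48.
This gives zooplankton = 64*shading - 190.
Substituting into the clarity equation gives clarity = -130*shading + 379.
Linear in shading, so extremes are at the endpoints: shading = -4 gives clarity = 899; shading = 4 gives clarity = -141.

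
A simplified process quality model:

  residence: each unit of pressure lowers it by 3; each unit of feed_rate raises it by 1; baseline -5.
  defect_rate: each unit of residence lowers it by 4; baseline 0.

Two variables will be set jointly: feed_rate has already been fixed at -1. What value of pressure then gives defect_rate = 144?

With feed_rate held at -1:
Substituting into the residence equation gives residence = -3*pressure - 6.
defect_rate becomes 12*pressure + 24.
Solve 12*pressure + 24 = 144: pressure = (144 - 24) / 12 = 10.

pressure = 10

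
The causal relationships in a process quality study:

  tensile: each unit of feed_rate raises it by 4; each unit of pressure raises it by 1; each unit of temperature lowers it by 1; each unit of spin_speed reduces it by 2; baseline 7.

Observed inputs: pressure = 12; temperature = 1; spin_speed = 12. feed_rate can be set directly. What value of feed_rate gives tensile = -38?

Substituting into the tensile equation gives tensile = 4*feed_rate - 6.
Solve 4*feed_rate - 6 = -38: feed_rate = (-38 + 6) / 4 = -8.

feed_rate = -8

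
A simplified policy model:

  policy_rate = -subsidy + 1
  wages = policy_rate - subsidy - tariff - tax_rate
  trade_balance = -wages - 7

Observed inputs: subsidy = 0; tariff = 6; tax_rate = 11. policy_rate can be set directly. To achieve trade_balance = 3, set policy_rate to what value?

policy_rate = 7

Intervening on policy_rate fixes its value directly, overriding its dependence on subsidy.
Substituting into the wages equation gives wages = policy_rate - 17.
So trade_balance = -policy_rate + 10.
Solve -policy_rate + 10 = 3: policy_rate = (3 - 10) / -1 = 7.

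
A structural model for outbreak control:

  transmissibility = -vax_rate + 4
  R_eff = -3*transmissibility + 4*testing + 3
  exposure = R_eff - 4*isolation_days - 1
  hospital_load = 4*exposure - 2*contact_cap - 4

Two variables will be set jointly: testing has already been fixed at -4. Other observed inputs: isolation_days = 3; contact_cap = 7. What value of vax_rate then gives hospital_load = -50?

vax_rate = 10

With testing held at -4:
Substituting into the R_eff equation gives R_eff = 3*vax_rate - 25.
Substituting into the exposure equation gives exposure = 3*vax_rate - 38.
This gives hospital_load = 12*vax_rate - 170.
Solve 12*vax_rate - 170 = -50: vax_rate = (-50 + 170) / 12 = 10.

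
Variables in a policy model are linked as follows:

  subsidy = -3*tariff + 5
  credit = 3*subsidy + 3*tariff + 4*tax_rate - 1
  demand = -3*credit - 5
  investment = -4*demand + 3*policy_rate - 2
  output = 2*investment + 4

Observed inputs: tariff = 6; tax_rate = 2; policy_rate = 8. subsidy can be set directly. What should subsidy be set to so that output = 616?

subsidy = -1

Intervening on subsidy fixes its value directly, overriding its dependence on tariff.
Substituting into the credit equation gives credit = 3*subsidy + 25.
Substituting into the demand equation gives demand = -9*subsidy - 80.
Substituting into the investment equation gives investment = 36*subsidy + 342.
This gives output = 72*subsidy + 688.
Solve 72*subsidy + 688 = 616: subsidy = (616 - 688) / 72 = -1.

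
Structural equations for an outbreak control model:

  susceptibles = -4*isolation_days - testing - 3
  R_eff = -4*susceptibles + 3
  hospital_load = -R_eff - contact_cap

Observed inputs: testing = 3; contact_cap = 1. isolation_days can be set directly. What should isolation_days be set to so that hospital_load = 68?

Substituting into the susceptibles equation gives susceptibles = -4*isolation_days - 6.
So R_eff = 16*isolation_days + 27.
hospital_load becomes -16*isolation_days - 28.
Solve -16*isolation_days - 28 = 68: isolation_days = (68 + 28) / -16 = -6.

isolation_days = -6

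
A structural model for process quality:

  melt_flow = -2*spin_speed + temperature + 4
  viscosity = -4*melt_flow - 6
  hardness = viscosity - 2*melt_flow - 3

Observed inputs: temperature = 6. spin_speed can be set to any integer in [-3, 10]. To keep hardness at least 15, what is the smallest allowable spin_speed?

spin_speed = 7

Substituting into the melt_flow equation gives melt_flow = -2*spin_speed + 10.
So viscosity = 8*spin_speed - 46.
Substituting into the hardness equation gives hardness = 12*spin_speed - 69.
Require 12*spin_speed - 69 ≥ 15, so spin_speed ≥ 7.
The smallest integer in [-3, 10] satisfying this is 7.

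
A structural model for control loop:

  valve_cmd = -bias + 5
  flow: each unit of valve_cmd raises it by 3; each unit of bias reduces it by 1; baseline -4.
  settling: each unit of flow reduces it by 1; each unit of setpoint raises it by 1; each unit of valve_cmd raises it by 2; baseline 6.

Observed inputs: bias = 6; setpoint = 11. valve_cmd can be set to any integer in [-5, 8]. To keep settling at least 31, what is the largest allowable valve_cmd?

Intervening on valve_cmd fixes its value directly, overriding its dependence on bias.
Substituting into the flow equation gives flow = 3*valve_cmd - 10.
settling becomes -valve_cmd + 27.
Require -valve_cmd + 27 ≥ 31, so valve_cmd ≤ -4.
The largest integer in [-5, 8] satisfying this is -4.

valve_cmd = -4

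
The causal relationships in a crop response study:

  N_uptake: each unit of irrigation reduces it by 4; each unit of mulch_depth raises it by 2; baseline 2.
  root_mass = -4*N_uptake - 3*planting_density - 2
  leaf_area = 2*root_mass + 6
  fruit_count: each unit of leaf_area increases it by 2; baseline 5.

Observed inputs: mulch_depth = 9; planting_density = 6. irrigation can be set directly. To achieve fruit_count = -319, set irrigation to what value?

irrigation = 1

Substituting into the N_uptake equation gives N_uptake = -4*irrigation + 20.
Substituting into the root_mass equation gives root_mass = 16*irrigation - 100.
leaf_area becomes 32*irrigation - 194.
So fruit_count = 64*irrigation - 383.
Solve 64*irrigation - 383 = -319: irrigation = (-319 + 383) / 64 = 1.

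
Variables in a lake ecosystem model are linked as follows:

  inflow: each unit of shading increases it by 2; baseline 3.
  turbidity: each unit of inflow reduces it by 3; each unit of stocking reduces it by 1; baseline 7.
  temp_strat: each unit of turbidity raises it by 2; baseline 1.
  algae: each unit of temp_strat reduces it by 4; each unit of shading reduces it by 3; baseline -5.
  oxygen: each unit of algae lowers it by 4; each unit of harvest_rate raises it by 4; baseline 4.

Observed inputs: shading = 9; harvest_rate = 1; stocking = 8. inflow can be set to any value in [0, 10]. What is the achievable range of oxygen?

Intervening on inflow fixes its value directly, overriding its dependence on shading.
Substituting into the turbidity equation gives turbidity = -3*inflow - 1.
This gives temp_strat = -6*inflow - 1.
This gives algae = 24*inflow - 28.
oxygen becomes -96*inflow + 120.
Linear in inflow, so extremes are at the endpoints: inflow = 0 gives oxygen = 120; inflow = 10 gives oxygen = -840.

-840 to 120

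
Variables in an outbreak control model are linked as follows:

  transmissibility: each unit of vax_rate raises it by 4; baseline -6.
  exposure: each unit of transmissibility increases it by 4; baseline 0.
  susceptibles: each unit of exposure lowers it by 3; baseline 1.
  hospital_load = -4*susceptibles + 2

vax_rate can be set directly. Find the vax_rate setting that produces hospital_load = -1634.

Substituting into the exposure equation gives exposure = 16*vax_rate - 24.
Substituting into the susceptibles equation gives susceptibles = -48*vax_rate + 73.
hospital_load becomes 192*vax_rate - 290.
Solve 192*vax_rate - 290 = -1634: vax_rate = (-1634 + 290) / 192 = -7.

vax_rate = -7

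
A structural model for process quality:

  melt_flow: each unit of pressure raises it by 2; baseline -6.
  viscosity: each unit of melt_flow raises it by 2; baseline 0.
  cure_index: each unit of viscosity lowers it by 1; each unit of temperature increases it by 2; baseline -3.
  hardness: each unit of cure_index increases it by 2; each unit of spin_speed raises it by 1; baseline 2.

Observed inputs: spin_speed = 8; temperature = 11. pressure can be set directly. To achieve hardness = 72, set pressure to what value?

Substituting into the viscosity equation gives viscosity = 4*pressure - 12.
This gives cure_index = -4*pressure + 31.
Substituting into the hardness equation gives hardness = -8*pressure + 72.
Solve -8*pressure + 72 = 72: pressure = (72 - 72) / -8 = 0.

pressure = 0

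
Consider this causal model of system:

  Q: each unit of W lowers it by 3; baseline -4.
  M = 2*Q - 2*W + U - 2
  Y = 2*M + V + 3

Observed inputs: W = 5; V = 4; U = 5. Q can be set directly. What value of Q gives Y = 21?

Intervening on Q fixes its value directly, overriding its dependence on W.
Substituting into the M equation gives M = 2*Q - 7.
Substituting into the Y equation gives Y = 4*Q - 7.
Solve 4*Q - 7 = 21: Q = (21 + 7) / 4 = 7.

Q = 7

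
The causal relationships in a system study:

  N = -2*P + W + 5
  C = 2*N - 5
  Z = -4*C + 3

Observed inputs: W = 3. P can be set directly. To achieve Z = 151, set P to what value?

P = 12

Substituting into the N equation gives N = -2*P + 8.
Substituting into the C equation gives C = -4*P + 11.
This gives Z = 16*P - 41.
Solve 16*P - 41 = 151: P = (151 + 41) / 16 = 12.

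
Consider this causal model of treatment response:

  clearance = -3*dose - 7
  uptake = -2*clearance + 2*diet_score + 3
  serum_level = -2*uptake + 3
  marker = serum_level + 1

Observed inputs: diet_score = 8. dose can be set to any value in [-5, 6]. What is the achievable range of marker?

Substituting into the uptake equation gives uptake = 6*dose + 33.
Substituting into the serum_level equation gives serum_level = -12*dose - 63.
This gives marker = -12*dose - 62.
Linear in dose, so extremes are at the endpoints: dose = -5 gives marker = -2; dose = 6 gives marker = -134.

-134 to -2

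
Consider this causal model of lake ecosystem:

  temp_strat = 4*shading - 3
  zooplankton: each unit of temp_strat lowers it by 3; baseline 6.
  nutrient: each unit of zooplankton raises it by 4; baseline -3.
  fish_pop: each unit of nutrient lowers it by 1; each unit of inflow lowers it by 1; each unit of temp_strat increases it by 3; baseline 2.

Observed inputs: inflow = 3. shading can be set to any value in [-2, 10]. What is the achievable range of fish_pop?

Substituting into the zooplankton equation gives zooplankton = -12*shading + 15.
Substituting into the nutrient equation gives nutrient = -48*shading + 57.
fish_pop becomes 60*shading - 67.
Linear in shading, so extremes are at the endpoints: shading = -2 gives fish_pop = -187; shading = 10 gives fish_pop = 533.

-187 to 533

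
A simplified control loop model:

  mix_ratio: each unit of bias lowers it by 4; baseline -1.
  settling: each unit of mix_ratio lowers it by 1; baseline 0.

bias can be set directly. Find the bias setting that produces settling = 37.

Substituting into the settling equation gives settling = 4*bias + 1.
Solve 4*bias + 1 = 37: bias = (37 - 1) / 4 = 9.

bias = 9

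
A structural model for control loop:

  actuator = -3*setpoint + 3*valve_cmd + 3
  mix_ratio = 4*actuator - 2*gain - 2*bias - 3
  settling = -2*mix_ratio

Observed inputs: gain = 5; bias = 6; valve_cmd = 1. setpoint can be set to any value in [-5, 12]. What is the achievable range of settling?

-118 to 290

Substituting into the actuator equation gives actuator = -3*setpoint + 6.
Substituting into the mix_ratio equation gives mix_ratio = -12*setpoint - 1.
Substituting into the settling equation gives settling = 24*setpoint + 2.
Linear in setpoint, so extremes are at the endpoints: setpoint = -5 gives settling = -118; setpoint = 12 gives settling = 290.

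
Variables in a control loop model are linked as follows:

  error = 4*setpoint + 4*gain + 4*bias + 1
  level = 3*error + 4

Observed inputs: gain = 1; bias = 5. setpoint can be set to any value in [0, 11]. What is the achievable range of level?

79 to 211

Substituting into the error equation gives error = 4*setpoint + 25.
Substituting into the level equation gives level = 12*setpoint + 79.
Linear in setpoint, so extremes are at the endpoints: setpoint = 0 gives level = 79; setpoint = 11 gives level = 211.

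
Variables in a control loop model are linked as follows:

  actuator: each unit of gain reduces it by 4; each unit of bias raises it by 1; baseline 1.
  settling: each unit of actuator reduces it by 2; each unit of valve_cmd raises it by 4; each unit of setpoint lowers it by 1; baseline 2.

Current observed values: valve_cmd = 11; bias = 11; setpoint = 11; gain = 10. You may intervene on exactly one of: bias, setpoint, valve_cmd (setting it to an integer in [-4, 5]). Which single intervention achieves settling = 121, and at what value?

set bias = -4

Intervening on bias: with other inputs at their observed values, settling = -2*bias + 113. Solving for 121 gives bias = -4, within [-4, 5].
Intervening on setpoint: settling = -setpoint + 102. Reaching 121 requires setpoint = -19, outside [-4, 5].
Intervening on valve_cmd: settling = 4*valve_cmd + 47. Reaching 121 requires valve_cmd = 37/2, not an integer.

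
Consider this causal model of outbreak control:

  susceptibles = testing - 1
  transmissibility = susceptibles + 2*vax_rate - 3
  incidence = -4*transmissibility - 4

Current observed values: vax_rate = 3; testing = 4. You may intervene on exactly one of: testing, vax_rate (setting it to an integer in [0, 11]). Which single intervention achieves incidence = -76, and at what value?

Intervening on testing: incidence = -4*testing - 12. Reaching -76 requires testing = 16, outside [0, 11].
Intervening on vax_rate: with other inputs at their observed values, incidence = -8*vax_rate - 4. Solving for -76 gives vax_rate = 9, within [0, 11].

set vax_rate = 9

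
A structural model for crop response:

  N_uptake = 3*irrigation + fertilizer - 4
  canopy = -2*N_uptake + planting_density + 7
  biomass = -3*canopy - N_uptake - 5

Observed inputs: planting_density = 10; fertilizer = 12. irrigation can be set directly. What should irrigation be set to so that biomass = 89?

Substituting into the N_uptake equation gives N_uptake = 3*irrigation + 8.
Substituting into the canopy equation gives canopy = -6*irrigation + 1.
Substituting into the biomass equation gives biomass = 15*irrigation - 16.
Solve 15*irrigation - 16 = 89: irrigation = (89 + 16) / 15 = 7.

irrigation = 7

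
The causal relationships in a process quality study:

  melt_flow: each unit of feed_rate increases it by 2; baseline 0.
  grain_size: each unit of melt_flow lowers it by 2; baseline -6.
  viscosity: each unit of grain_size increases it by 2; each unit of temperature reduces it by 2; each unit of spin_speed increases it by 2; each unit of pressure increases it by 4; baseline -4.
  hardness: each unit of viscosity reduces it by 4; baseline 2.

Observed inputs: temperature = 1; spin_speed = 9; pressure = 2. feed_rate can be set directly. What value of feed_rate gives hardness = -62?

feed_rate = -1

Substituting into the grain_size equation gives grain_size = -4*feed_rate - 6.
Substituting into the viscosity equation gives viscosity = -8*feed_rate + 8.
Substituting into the hardness equation gives hardness = 32*feed_rate - 30.
Solve 32*feed_rate - 30 = -62: feed_rate = (-62 + 30) / 32 = -1.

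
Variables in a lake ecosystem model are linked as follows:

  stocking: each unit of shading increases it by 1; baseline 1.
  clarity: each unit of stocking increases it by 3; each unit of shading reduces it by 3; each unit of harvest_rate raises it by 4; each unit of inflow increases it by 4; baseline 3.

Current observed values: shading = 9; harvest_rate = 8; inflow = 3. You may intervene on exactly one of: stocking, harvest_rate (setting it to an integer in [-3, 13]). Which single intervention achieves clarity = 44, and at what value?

Intervening on stocking: with other inputs at their observed values, clarity = 3*stocking + 20. Solving for 44 gives stocking = 8, within [-3, 13].
Intervening on harvest_rate: clarity = 4*harvest_rate + 18. Reaching 44 requires harvest_rate = 13/2, not an integer.

set stocking = 8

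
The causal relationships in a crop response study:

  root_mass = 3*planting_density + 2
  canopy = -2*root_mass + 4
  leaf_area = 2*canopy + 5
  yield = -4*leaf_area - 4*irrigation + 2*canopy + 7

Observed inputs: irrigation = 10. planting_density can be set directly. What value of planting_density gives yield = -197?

Substituting into the canopy equation gives canopy = -6*planting_density.
So leaf_area = -12*planting_density + 5.
yield becomes 36*planting_density - 53.
Solve 36*planting_density - 53 = -197: planting_density = (-197 + 53) / 36 = -4.

planting_density = -4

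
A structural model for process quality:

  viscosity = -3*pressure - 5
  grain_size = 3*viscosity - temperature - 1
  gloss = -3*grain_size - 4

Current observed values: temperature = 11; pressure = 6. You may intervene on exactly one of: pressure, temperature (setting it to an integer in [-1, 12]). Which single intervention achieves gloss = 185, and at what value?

Intervening on pressure: with other inputs at their observed values, gloss = 27*pressure + 77. Solving for 185 gives pressure = 4, within [-1, 12].
Intervening on temperature: gloss = 3*temperature + 206. Reaching 185 requires temperature = -7, outside [-1, 12].

set pressure = 4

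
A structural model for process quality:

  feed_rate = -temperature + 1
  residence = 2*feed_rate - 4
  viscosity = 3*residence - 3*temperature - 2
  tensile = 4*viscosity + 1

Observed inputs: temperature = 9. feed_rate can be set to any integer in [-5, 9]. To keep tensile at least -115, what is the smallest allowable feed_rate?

feed_rate = 2

Intervening on feed_rate fixes its value directly, overriding its dependence on temperature.
Substituting into the viscosity equation gives viscosity = 6*feed_rate - 41.
Substituting into the tensile equation gives tensile = 24*feed_rate - 163.
Require 24*feed_rate - 163 ≥ -115, so feed_rate ≥ 2.
The smallest integer in [-5, 9] satisfying this is 2.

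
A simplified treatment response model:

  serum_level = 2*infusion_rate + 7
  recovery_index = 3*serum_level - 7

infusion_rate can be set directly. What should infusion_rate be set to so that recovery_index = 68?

Substituting into the recovery_index equation gives recovery_index = 6*infusion_rate + 14.
Solve 6*infusion_rate + 14 = 68: infusion_rate = (68 - 14) / 6 = 9.

infusion_rate = 9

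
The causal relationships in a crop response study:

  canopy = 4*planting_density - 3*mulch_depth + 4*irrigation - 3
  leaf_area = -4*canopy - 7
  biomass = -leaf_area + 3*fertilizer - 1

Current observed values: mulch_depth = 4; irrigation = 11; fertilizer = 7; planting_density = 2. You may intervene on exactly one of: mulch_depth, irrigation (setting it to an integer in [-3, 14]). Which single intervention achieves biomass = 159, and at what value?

Intervening on mulch_depth: biomass = -12*mulch_depth + 223. Reaching 159 requires mulch_depth = 16/3, not an integer.
Intervening on irrigation: with other inputs at their observed values, biomass = 16*irrigation - 1. Solving for 159 gives irrigation = 10, within [-3, 14].

set irrigation = 10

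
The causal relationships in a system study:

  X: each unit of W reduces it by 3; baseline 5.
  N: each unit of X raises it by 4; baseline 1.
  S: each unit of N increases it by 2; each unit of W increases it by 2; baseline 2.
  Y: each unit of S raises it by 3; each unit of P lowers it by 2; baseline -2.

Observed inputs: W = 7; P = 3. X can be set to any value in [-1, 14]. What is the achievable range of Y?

Intervening on X fixes its value directly, overriding its dependence on W.
Substituting into the S equation gives S = 8*X + 18.
Y becomes 24*X + 46.
Linear in X, so extremes are at the endpoints: X = -1 gives Y = 22; X = 14 gives Y = 382.

22 to 382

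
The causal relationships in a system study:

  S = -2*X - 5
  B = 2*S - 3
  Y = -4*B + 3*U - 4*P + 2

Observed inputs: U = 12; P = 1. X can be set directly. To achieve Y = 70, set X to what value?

Substituting into the B equation gives B = -4*X - 13.
Substituting into the Y equation gives Y = 16*X + 86.
Solve 16*X + 86 = 70: X = (70 - 86) / 16 = -1.

X = -1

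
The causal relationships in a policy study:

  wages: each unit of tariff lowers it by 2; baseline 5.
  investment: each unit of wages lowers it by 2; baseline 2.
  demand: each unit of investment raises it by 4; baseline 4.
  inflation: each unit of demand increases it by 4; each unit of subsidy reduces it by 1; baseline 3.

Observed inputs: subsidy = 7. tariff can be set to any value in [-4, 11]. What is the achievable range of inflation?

-372 to 588

Substituting into the investment equation gives investment = 4*tariff - 8.
This gives demand = 16*tariff - 28.
Substituting into the inflation equation gives inflation = 64*tariff - 116.
Linear in tariff, so extremes are at the endpoints: tariff = -4 gives inflation = -372; tariff = 11 gives inflation = 588.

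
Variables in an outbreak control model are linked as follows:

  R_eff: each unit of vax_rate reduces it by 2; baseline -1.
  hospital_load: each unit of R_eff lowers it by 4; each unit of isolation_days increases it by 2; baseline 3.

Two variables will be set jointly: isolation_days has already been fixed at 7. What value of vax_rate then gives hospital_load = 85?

vax_rate = 8

With isolation_days held at 7:
Substituting into the hospital_load equation gives hospital_load = 8*vax_rate + 21.
Solve 8*vax_rate + 21 = 85: vax_rate = (85 - 21) / 8 = 8.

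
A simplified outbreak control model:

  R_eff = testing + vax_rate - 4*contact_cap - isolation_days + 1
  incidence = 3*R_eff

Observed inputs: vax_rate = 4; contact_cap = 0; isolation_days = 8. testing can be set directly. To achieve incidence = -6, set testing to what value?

testing = 1

Substituting into the R_eff equation gives R_eff = testing - 3.
So incidence = 3*testing - 9.
Solve 3*testing - 9 = -6: testing = (-6 + 9) / 3 = 1.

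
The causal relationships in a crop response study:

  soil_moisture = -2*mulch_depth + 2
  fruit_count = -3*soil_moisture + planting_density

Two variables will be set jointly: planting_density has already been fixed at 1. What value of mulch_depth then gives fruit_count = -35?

With planting_density held at 1:
Substituting into the fruit_count equation gives fruit_count = 6*mulch_depth - 5.
Solve 6*mulch_depth - 5 = -35: mulch_depth = (-35 + 5) / 6 = -5.

mulch_depth = -5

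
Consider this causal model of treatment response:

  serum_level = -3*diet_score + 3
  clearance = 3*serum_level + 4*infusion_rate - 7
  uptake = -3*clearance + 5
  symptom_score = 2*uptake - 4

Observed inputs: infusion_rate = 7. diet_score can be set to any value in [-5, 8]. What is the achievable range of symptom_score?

Substituting into the clearance equation gives clearance = -9*diet_score + 30.
Substituting into the uptake equation gives uptake = 27*diet_score - 85.
Substituting into the symptom_score equation gives symptom_score = 54*diet_score - 174.
Linear in diet_score, so extremes are at the endpoints: diet_score = -5 gives symptom_score = -444; diet_score = 8 gives symptom_score = 258.

-444 to 258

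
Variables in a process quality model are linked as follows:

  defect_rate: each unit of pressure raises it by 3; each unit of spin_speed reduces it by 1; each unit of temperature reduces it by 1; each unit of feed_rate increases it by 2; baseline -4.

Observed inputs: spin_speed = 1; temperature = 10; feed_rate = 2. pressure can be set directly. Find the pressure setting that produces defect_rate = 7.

pressure = 6

Substituting into the defect_rate equation gives defect_rate = 3*pressure - 11.
Solve 3*pressure - 11 = 7: pressure = (7 + 11) / 3 = 6.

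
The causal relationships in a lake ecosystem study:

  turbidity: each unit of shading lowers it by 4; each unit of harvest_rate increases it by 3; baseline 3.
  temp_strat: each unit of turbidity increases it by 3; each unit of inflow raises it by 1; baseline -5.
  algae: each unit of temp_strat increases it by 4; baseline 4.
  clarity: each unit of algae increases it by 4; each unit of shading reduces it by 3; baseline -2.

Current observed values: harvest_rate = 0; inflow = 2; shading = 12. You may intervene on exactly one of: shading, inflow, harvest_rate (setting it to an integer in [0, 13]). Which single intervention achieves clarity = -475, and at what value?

set shading = 3

Intervening on shading: with other inputs at their observed values, clarity = -195*shading + 110. Solving for -475 gives shading = 3, within [0, 13].
Intervening on inflow: clarity = 16*inflow - 2262. Reaching -475 requires inflow = 1787/16, not an integer.
Intervening on harvest_rate: clarity = 144*harvest_rate - 2230. Reaching -475 requires harvest_rate = 195/16, not an integer.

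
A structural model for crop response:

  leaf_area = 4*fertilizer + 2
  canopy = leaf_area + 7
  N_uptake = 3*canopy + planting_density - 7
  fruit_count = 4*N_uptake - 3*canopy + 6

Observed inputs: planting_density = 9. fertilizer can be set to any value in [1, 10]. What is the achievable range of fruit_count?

Substituting into the canopy equation gives canopy = 4*fertilizer + 9.
N_uptake becomes 12*fertilizer + 29.
This gives fruit_count = 36*fertilizer + 95.
Linear in fertilizer, so extremes are at the endpoints: fertilizer = 1 gives fruit_count = 131; fertilizer = 10 gives fruit_count = 455.

131 to 455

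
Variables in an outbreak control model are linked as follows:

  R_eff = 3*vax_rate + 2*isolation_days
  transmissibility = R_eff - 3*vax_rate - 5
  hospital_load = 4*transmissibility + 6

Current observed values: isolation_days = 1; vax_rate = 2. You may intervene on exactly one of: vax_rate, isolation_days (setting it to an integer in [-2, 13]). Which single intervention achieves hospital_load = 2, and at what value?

set isolation_days = 2

Intervening on vax_rate: the paths from vax_rate to hospital_load cancel (net effect zero), leaving hospital_load = -6; 2 is unreachable this way.
Intervening on isolation_days: with other inputs at their observed values, hospital_load = 8*isolation_days - 14. Solving for 2 gives isolation_days = 2, within [-2, 13].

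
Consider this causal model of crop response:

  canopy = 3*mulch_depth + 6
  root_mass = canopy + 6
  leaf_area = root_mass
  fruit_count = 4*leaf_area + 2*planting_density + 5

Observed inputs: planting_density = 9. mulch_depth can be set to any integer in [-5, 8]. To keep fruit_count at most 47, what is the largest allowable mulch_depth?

Substituting into the root_mass equation gives root_mass = 3*mulch_depth + 12.
Substituting into the leaf_area equation gives leaf_area = 3*mulch_depth + 12.
Substituting into the fruit_count equation gives fruit_count = 12*mulch_depth + 71.
Require 12*mulch_depth + 71 ≤ 47, so mulch_depth ≤ -2.
The largest integer in [-5, 8] satisfying this is -2.

mulch_depth = -2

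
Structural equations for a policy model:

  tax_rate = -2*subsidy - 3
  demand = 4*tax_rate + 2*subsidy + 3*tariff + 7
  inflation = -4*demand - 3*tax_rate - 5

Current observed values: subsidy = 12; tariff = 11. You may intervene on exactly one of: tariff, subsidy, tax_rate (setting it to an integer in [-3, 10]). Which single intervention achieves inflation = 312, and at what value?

set tariff = 6

Intervening on tariff: with other inputs at their observed values, inflation = -12*tariff + 384. Solving for 312 gives tariff = 6, within [-3, 10].
Intervening on subsidy: inflation = 30*subsidy - 108. Reaching 312 requires subsidy = 14, outside [-3, 10].
Intervening on tax_rate: inflation = -19*tax_rate - 261. Reaching 312 requires tax_rate = -573/19, not an integer.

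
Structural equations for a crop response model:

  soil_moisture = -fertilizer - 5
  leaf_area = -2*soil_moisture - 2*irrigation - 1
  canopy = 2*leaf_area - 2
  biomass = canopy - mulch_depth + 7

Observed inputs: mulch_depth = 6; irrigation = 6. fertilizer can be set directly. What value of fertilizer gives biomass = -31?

fertilizer = -6

Substituting into the leaf_area equation gives leaf_area = 2*fertilizer - 3.
This gives canopy = 4*fertilizer - 8.
Substituting into the biomass equation gives biomass = 4*fertilizer - 7.
Solve 4*fertilizer - 7 = -31: fertilizer = (-31 + 7) / 4 = -6.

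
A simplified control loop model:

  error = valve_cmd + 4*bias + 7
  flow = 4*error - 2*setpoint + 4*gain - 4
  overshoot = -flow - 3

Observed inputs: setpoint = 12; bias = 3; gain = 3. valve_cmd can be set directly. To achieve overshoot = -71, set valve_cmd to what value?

Substituting into the error equation gives error = valve_cmd + 19.
This gives flow = 4*valve_cmd + 60.
So overshoot = -4*valve_cmd - 63.
Solve -4*valve_cmd - 63 = -71: valve_cmd = (-71 + 63) / -4 = 2.

valve_cmd = 2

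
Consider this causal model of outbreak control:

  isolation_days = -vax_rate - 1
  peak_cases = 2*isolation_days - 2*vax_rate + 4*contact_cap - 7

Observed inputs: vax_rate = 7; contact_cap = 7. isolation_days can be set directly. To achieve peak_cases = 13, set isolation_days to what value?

isolation_days = 3

Intervening on isolation_days fixes its value directly, overriding its dependence on vax_rate.
Substituting into the peak_cases equation gives peak_cases = 2*isolation_days + 7.
Solve 2*isolation_days + 7 = 13: isolation_days = (13 - 7) / 2 = 3.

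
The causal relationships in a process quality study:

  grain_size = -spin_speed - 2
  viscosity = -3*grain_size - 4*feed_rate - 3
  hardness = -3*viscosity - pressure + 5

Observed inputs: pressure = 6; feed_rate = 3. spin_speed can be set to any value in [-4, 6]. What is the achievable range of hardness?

-28 to 62

Substituting into the viscosity equation gives viscosity = 3*spin_speed - 9.
Substituting into the hardness equation gives hardness = -9*spin_speed + 26.
Linear in spin_speed, so extremes are at the endpoints: spin_speed = -4 gives hardness = 62; spin_speed = 6 gives hardness = -28.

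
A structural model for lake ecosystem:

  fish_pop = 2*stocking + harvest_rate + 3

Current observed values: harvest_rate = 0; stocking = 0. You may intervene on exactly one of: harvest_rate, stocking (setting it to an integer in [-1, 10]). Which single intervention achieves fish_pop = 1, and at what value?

Intervening on harvest_rate: fish_pop = harvest_rate + 3. Reaching 1 requires harvest_rate = -2, outside [-1, 10].
Intervening on stocking: with other inputs at their observed values, fish_pop = 2*stocking + 3. Solving for 1 gives stocking = -1, within [-1, 10].

set stocking = -1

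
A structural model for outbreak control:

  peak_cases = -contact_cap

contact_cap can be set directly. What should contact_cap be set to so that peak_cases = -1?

contact_cap = 1

Solve -contact_cap = -1: contact_cap = -1 / -1 = 1.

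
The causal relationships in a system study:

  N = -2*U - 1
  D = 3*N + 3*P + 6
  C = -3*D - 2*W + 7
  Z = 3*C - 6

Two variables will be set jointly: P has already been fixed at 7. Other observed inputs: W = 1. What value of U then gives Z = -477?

U = -5

With P held at 7:
Substituting into the D equation gives D = -6*U + 24.
Substituting into the C equation gives C = 18*U - 67.
Substituting into the Z equation gives Z = 54*U - 207.
Solve 54*U - 207 = -477: U = (-477 + 207) / 54 = -5.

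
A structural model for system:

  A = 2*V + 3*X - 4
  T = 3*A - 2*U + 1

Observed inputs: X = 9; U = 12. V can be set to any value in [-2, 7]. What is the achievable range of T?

Substituting into the A equation gives A = 2*V + 23.
T becomes 6*V + 46.
Linear in V, so extremes are at the endpoints: V = -2 gives T = 34; V = 7 gives T = 88.

34 to 88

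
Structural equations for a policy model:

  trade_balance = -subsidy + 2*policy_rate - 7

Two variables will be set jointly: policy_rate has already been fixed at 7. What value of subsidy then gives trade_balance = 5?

With policy_rate held at 7:
Substituting into the trade_balance equation gives trade_balance = -subsidy + 7.
Solve -subsidy + 7 = 5: subsidy = (5 - 7) / -1 = 2.

subsidy = 2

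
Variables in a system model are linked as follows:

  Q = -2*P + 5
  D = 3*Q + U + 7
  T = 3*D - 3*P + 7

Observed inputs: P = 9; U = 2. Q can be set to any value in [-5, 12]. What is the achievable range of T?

Intervening on Q fixes its value directly, overriding its dependence on P.
Substituting into the D equation gives D = 3*Q + 9.
This gives T = 9*Q + 7.
Linear in Q, so extremes are at the endpoints: Q = -5 gives T = -38; Q = 12 gives T = 115.

-38 to 115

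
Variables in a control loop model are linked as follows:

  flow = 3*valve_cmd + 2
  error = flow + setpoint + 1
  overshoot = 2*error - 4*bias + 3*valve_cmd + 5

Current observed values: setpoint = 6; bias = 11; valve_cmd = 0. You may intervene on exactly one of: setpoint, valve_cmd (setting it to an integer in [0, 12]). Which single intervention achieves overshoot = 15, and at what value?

set valve_cmd = 4

Intervening on setpoint: overshoot = 2*setpoint - 33. Reaching 15 requires setpoint = 24, outside [0, 12].
Intervening on valve_cmd: with other inputs at their observed values, overshoot = 9*valve_cmd - 21. Solving for 15 gives valve_cmd = 4, within [0, 12].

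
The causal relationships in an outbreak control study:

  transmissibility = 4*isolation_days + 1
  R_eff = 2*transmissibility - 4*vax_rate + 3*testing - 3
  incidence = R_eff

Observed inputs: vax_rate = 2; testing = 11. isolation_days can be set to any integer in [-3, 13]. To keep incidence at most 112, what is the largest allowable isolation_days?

isolation_days = 11

Substituting into the R_eff equation gives R_eff = 8*isolation_days + 24.
Substituting into the incidence equation gives incidence = 8*isolation_days + 24.
Require 8*isolation_days + 24 ≤ 112, so isolation_days ≤ 11.
The largest integer in [-3, 13] satisfying this is 11.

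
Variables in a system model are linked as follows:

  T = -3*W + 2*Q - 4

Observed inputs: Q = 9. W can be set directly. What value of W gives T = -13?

Substituting into the T equation gives T = -3*W + 14.
Solve -3*W + 14 = -13: W = (-13 - 14) / -3 = 9.

W = 9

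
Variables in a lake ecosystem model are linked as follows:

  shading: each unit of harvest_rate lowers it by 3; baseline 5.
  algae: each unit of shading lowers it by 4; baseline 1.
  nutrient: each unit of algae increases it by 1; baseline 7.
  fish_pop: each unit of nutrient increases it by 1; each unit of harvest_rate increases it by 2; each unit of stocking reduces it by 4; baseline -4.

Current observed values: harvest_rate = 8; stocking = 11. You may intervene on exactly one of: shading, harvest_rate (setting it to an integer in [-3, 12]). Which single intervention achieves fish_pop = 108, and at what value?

set harvest_rate = 12

Intervening on shading: fish_pop = -4*shading - 24. Reaching 108 requires shading = -33, outside [-3, 12].
Intervening on harvest_rate: with other inputs at their observed values, fish_pop = 14*harvest_rate - 60. Solving for 108 gives harvest_rate = 12, within [-3, 12].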